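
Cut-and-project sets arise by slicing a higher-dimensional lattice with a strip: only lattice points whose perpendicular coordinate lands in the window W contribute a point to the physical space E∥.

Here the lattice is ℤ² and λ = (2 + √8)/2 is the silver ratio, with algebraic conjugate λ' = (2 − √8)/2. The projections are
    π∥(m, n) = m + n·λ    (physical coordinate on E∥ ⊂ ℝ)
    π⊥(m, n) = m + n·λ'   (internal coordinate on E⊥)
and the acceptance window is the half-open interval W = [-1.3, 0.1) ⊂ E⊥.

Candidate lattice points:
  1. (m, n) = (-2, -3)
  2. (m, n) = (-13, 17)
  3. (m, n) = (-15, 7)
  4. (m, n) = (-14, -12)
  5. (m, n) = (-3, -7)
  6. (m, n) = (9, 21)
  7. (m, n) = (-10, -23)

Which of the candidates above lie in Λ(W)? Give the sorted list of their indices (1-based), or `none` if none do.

1, 5, 7

Numerically λ ≈ 2.4142 and λ' = −1/λ ≈ -0.4142.
[1] lift (-2,-3): star map gives -0.7574; window check -1.3 ≤ -0.7574 < 0.1 is true → IN Λ
[2] lift (-13,17): star map gives -20.0416; window check -1.3 ≤ -20.0416 < 0.1 is false → out
[3] lift (-15,7): star map gives -17.8995; window check -1.3 ≤ -17.8995 < 0.1 is false → out
[4] lift (-14,-12): star map gives -9.0294; window check -1.3 ≤ -9.0294 < 0.1 is false → out
[5] lift (-3,-7): star map gives -0.1005; window check -1.3 ≤ -0.1005 < 0.1 is true → IN Λ
[6] lift (9,21): star map gives 0.3015; window check -1.3 ≤ 0.3015 < 0.1 is false → out
[7] lift (-10,-23): star map gives -0.4731; window check -1.3 ≤ -0.4731 < 0.1 is true → IN Λ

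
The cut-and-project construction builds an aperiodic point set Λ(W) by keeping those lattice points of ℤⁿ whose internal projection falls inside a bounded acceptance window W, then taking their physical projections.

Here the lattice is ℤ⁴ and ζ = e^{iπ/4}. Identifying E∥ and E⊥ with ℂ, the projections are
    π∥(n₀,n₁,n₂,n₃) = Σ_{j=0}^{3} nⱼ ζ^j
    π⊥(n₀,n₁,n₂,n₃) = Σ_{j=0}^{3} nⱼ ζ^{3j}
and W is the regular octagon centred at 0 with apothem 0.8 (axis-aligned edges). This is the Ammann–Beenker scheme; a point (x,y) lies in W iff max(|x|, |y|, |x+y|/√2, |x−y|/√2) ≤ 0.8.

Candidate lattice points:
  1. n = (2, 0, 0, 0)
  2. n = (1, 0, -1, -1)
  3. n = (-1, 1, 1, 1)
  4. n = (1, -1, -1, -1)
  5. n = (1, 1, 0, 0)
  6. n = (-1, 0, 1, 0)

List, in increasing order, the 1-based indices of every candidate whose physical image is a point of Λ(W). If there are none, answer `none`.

2, 5

π⊥(n) = n₀ + n₁ζ³ + n₂ζ⁶ + n₃ζ⁹ where ζ = e^{iπ/4}.
candidate 1: n = (2, 0, 0, 0) → π⊥ ≈ (+2.000000, +0.000000); max(|x|,|y|,|x±y|/√2) = 2.000000 > 0.8 ⇒ ∉ W
candidate 2: n = (1, 0, -1, -1) → π⊥ ≈ (+0.292893, +0.292893); max(|x|,|y|,|x±y|/√2) = 0.414214 ≤ 0.8 ⇒ ∈ W
candidate 3: n = (-1, 1, 1, 1) → π⊥ ≈ (-1.000000, +0.414214); max(|x|,|y|,|x±y|/√2) = 1.000000 > 0.8 ⇒ ∉ W
candidate 4: n = (1, -1, -1, -1) → π⊥ ≈ (+1.000000, -0.414214); max(|x|,|y|,|x±y|/√2) = 1.000000 > 0.8 ⇒ ∉ W
candidate 5: n = (1, 1, 0, 0) → π⊥ ≈ (+0.292893, +0.707107); max(|x|,|y|,|x±y|/√2) = 0.707107 ≤ 0.8 ⇒ ∈ W
candidate 6: n = (-1, 0, 1, 0) → π⊥ ≈ (-1.000000, -1.000000); max(|x|,|y|,|x±y|/√2) = 1.414214 > 0.8 ⇒ ∉ W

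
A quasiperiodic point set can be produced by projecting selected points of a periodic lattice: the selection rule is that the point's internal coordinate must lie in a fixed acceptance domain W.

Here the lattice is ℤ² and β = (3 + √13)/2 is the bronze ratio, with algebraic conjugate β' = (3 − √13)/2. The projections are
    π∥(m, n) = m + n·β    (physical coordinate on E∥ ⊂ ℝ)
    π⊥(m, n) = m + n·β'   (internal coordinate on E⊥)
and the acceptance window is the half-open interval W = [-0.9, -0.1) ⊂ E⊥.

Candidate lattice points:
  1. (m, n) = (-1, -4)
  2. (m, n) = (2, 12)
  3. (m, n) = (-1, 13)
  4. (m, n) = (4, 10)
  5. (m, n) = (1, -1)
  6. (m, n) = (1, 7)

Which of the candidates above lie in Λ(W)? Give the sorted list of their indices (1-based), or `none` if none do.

none

β' = (3−√13)/2 ≈ -0.3028.
candidate 1: (m,n)=(-1,-4) → π∥ = -1-4·β ≈ -14.2111, π⊥ = -1-4·β' ≈ 0.2111 ∉ [-0.9, -0.1) ⇒ out
candidate 2: (m,n)=(2,12) → π∥ = 2+12·β ≈ 41.6333, π⊥ = 2+12·β' ≈ -1.6333 ∉ [-0.9, -0.1) ⇒ out
candidate 3: (m,n)=(-1,13) → π∥ = -1+13·β ≈ 41.9361, π⊥ = -1+13·β' ≈ -4.9361 ∉ [-0.9, -0.1) ⇒ out
candidate 4: (m,n)=(4,10) → π∥ = 4+10·β ≈ 37.0278, π⊥ = 4+10·β' ≈ 0.9722 ∉ [-0.9, -0.1) ⇒ out
candidate 5: (m,n)=(1,-1) → π∥ = 1-1·β ≈ -2.3028, π⊥ = 1-1·β' ≈ 1.3028 ∉ [-0.9, -0.1) ⇒ out
candidate 6: (m,n)=(1,7) → π∥ = 1+7·β ≈ 24.1194, π⊥ = 1+7·β' ≈ -1.1194 ∉ [-0.9, -0.1) ⇒ out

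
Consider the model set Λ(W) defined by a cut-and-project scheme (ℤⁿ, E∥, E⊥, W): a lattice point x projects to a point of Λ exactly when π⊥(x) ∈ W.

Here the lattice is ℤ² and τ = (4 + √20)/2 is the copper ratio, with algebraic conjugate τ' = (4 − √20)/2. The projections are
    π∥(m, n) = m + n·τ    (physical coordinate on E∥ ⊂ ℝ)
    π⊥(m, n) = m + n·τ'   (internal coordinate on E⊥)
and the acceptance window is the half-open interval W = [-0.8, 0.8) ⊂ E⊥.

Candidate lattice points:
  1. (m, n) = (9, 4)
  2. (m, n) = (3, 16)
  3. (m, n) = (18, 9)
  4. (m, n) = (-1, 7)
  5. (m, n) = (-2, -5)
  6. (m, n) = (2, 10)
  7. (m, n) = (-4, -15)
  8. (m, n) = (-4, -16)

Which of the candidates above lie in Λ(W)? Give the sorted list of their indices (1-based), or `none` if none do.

2, 6, 7, 8

Numerically τ ≈ 4.2361 and τ' = −1/τ ≈ -0.2361.
[1] lift (9,4): star map gives 8.0557; window check -0.8 ≤ 8.0557 < 0.8 is false → out
[2] lift (3,16): star map gives -0.7771; window check -0.8 ≤ -0.7771 < 0.8 is true → IN Λ
[3] lift (18,9): star map gives 15.8754; window check -0.8 ≤ 15.8754 < 0.8 is false → out
[4] lift (-1,7): star map gives -2.6525; window check -0.8 ≤ -2.6525 < 0.8 is false → out
[5] lift (-2,-5): star map gives -0.8197; window check -0.8 ≤ -0.8197 < 0.8 is false → out
[6] lift (2,10): star map gives -0.3607; window check -0.8 ≤ -0.3607 < 0.8 is true → IN Λ
[7] lift (-4,-15): star map gives -0.4590; window check -0.8 ≤ -0.4590 < 0.8 is true → IN Λ
[8] lift (-4,-16): star map gives -0.2229; window check -0.8 ≤ -0.2229 < 0.8 is true → IN Λ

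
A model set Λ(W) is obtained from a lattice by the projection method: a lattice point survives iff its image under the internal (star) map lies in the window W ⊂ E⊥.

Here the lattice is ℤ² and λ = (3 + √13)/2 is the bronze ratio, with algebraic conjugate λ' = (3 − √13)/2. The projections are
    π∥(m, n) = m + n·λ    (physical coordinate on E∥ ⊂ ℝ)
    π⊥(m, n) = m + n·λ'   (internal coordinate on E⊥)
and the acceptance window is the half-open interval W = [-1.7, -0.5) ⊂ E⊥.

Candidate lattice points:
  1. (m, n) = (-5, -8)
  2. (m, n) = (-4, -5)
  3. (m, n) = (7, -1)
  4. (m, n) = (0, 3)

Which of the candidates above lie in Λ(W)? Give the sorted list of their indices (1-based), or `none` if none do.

4

λ' = (3−√13)/2 ≈ -0.3028.
[1] lift (-5,-8): star map gives -2.5778; window check -1.7 ≤ -2.5778 < -0.5 is false → out
[2] lift (-4,-5): star map gives -2.4861; window check -1.7 ≤ -2.4861 < -0.5 is false → out
[3] lift (7,-1): star map gives 7.3028; window check -1.7 ≤ 7.3028 < -0.5 is false → out
[4] lift (0,3): star map gives -0.9083; window check -1.7 ≤ -0.9083 < -0.5 is true → IN Λ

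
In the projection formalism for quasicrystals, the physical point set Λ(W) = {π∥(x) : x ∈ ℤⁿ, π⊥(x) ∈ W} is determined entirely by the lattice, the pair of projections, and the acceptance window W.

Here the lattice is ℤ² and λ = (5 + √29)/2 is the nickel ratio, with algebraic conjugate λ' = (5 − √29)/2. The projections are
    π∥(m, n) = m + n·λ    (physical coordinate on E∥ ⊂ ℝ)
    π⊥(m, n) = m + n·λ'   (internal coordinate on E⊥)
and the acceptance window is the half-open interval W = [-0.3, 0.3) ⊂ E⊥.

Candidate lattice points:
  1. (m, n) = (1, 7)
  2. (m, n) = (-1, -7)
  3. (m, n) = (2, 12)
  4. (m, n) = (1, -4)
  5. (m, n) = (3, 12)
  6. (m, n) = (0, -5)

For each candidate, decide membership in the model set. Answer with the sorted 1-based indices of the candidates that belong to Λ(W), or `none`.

none

λ' = (5−√29)/2 ≈ -0.192582.
candidate 1: (m,n)=(1,7) → π∥ = 1+7·λ ≈ 37.348077, π⊥ = 1+7·λ' ≈ -0.348077 ∉ [-0.3, 0.3) ⇒ out
candidate 2: (m,n)=(-1,-7) → π∥ = -1-7·λ ≈ -37.348077, π⊥ = -1-7·λ' ≈ 0.348077 ∉ [-0.3, 0.3) ⇒ out
candidate 3: (m,n)=(2,12) → π∥ = 2+12·λ ≈ 64.310989, π⊥ = 2+12·λ' ≈ -0.310989 ∉ [-0.3, 0.3) ⇒ out
candidate 4: (m,n)=(1,-4) → π∥ = 1-4·λ ≈ -19.770330, π⊥ = 1-4·λ' ≈ 1.770330 ∉ [-0.3, 0.3) ⇒ out
candidate 5: (m,n)=(3,12) → π∥ = 3+12·λ ≈ 65.310989, π⊥ = 3+12·λ' ≈ 0.689011 ∉ [-0.3, 0.3) ⇒ out
candidate 6: (m,n)=(0,-5) → π∥ = 0-5·λ ≈ -25.962912, π⊥ = 0-5·λ' ≈ 0.962912 ∉ [-0.3, 0.3) ⇒ out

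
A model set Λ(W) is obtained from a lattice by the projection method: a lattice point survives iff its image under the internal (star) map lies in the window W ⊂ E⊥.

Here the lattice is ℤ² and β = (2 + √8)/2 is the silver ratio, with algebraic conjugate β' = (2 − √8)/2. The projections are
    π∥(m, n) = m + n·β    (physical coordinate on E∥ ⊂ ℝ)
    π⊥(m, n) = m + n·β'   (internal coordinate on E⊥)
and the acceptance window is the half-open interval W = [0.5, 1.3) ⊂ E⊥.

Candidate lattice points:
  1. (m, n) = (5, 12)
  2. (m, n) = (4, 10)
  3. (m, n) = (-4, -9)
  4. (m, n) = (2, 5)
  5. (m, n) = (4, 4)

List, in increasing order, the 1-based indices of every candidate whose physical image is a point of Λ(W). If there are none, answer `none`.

Compute β' = (2−√8)/2 = -0.41421, so π⊥(m,n) = m -0.41421·n.
candidate 1: (m,n)=(5,12) → π∥ = 5+12·β ≈ 33.97056, π⊥ = 5+12·β' ≈ 0.02944 ∉ [0.5, 1.3) ⇒ out
candidate 2: (m,n)=(4,10) → π∥ = 4+10·β ≈ 28.14214, π⊥ = 4+10·β' ≈ -0.14214 ∉ [0.5, 1.3) ⇒ out
candidate 3: (m,n)=(-4,-9) → π∥ = -4-9·β ≈ -25.72792, π⊥ = -4-9·β' ≈ -0.27208 ∉ [0.5, 1.3) ⇒ out
candidate 4: (m,n)=(2,5) → π∥ = 2+5·β ≈ 14.07107, π⊥ = 2+5·β' ≈ -0.07107 ∉ [0.5, 1.3) ⇒ out
candidate 5: (m,n)=(4,4) → π∥ = 4+4·β ≈ 13.65685, π⊥ = 4+4·β' ≈ 2.34315 ∉ [0.5, 1.3) ⇒ out

none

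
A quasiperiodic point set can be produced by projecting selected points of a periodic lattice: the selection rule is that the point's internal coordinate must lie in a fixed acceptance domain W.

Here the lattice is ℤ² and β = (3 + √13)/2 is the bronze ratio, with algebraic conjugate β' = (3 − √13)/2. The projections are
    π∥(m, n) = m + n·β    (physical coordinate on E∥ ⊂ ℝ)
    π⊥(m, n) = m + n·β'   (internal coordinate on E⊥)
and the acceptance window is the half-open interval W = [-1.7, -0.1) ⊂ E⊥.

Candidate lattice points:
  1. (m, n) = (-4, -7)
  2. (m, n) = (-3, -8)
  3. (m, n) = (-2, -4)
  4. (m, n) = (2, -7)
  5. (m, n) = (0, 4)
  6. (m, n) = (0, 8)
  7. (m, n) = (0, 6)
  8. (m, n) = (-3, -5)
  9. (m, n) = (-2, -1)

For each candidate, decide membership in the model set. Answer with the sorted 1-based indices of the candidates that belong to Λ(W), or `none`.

β' = (3−√13)/2 ≈ -0.302776.
[1] lift (-4,-7): star map gives -1.880571; window check -1.7 ≤ -1.880571 < -0.1 is false → out
[2] lift (-3,-8): star map gives -0.577795; window check -1.7 ≤ -0.577795 < -0.1 is true → IN Λ
[3] lift (-2,-4): star map gives -0.788897; window check -1.7 ≤ -0.788897 < -0.1 is true → IN Λ
[4] lift (2,-7): star map gives 4.119429; window check -1.7 ≤ 4.119429 < -0.1 is false → out
[5] lift (0,4): star map gives -1.211103; window check -1.7 ≤ -1.211103 < -0.1 is true → IN Λ
[6] lift (0,8): star map gives -2.422205; window check -1.7 ≤ -2.422205 < -0.1 is false → out
[7] lift (0,6): star map gives -1.816654; window check -1.7 ≤ -1.816654 < -0.1 is false → out
[8] lift (-3,-5): star map gives -1.486122; window check -1.7 ≤ -1.486122 < -0.1 is true → IN Λ
[9] lift (-2,-1): star map gives -1.697224; window check -1.7 ≤ -1.697224 < -0.1 is true → IN Λ

2, 3, 5, 8, 9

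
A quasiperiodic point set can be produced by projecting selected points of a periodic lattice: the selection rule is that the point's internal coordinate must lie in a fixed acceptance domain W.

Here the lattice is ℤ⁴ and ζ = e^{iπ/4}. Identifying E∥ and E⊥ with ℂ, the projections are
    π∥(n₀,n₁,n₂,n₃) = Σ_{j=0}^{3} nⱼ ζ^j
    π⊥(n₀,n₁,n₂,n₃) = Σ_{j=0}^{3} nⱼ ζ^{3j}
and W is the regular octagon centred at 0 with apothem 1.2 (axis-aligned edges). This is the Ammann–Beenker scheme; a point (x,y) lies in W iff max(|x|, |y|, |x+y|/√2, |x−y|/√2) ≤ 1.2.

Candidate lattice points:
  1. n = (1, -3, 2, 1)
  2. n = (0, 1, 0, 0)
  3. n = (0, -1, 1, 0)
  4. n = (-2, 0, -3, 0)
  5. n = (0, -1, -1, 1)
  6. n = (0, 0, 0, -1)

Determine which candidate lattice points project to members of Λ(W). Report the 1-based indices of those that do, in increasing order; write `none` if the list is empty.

Internal map: ζ^{3j} for j=0..3 gives (1,0), (−√2/2,√2/2), (0,−1), (√2/2,√2/2).
#1 (1, -3, 2, 1): internal (3.8284, -3.4142); octagon support 5.1213 vs apothem 1.2 → ∉ W
#2 (0, 1, 0, 0): internal (-0.7071, 0.7071); octagon support 1.0000 vs apothem 1.2 → ∈ W
#3 (0, -1, 1, 0): internal (0.7071, -1.7071); octagon support 1.7071 vs apothem 1.2 → ∉ W
#4 (-2, 0, -3, 0): internal (-2.0000, 3.0000); octagon support 3.5355 vs apothem 1.2 → ∉ W
#5 (0, -1, -1, 1): internal (1.4142, 1.0000); octagon support 1.7071 vs apothem 1.2 → ∉ W
#6 (0, 0, 0, -1): internal (-0.7071, -0.7071); octagon support 1.0000 vs apothem 1.2 → ∈ W

2, 6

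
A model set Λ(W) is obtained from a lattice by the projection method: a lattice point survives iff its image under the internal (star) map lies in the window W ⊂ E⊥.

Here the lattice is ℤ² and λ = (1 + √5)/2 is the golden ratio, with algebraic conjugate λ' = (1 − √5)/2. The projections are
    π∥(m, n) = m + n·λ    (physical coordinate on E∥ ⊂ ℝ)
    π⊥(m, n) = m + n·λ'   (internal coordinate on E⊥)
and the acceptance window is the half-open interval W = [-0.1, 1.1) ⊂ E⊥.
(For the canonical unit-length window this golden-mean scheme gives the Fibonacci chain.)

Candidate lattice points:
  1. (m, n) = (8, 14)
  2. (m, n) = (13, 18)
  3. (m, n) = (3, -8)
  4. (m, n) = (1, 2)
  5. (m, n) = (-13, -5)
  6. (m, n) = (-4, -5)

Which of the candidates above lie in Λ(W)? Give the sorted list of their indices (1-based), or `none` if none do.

Numerically λ ≈ 1.6180 and λ' = −1/λ ≈ -0.6180.
#1 (8,14): internal coord 8 + (14)·λ' = -0.6525; -0.6525 ∉ [-0.1, 1.1) → out
#2 (13,18): internal coord 13 + (18)·λ' = +1.8754; +1.8754 ∉ [-0.1, 1.1) → out
#3 (3,-8): internal coord 3 + (-8)·λ' = +7.9443; +7.9443 ∉ [-0.1, 1.1) → out
#4 (1,2): internal coord 1 + (2)·λ' = -0.2361; -0.2361 ∉ [-0.1, 1.1) → out
#5 (-13,-5): internal coord -13 + (-5)·λ' = -9.9098; -9.9098 ∉ [-0.1, 1.1) → out
#6 (-4,-5): internal coord -4 + (-5)·λ' = -0.9098; -0.9098 ∉ [-0.1, 1.1) → out

none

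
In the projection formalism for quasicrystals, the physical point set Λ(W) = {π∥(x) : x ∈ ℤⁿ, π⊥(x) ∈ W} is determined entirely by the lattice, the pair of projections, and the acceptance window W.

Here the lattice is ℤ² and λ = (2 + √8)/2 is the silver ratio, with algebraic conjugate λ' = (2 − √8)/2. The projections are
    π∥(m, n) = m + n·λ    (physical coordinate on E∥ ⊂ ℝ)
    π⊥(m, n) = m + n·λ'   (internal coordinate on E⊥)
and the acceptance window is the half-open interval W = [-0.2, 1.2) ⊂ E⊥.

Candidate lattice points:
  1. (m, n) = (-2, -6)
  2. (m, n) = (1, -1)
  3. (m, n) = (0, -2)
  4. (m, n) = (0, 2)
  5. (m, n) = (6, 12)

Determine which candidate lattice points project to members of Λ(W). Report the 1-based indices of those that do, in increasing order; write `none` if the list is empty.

λ' = (2−√8)/2 ≈ -0.41421.
[1] lift (-2,-6): star map gives 0.48528; window check -0.2 ≤ 0.48528 < 1.2 is true → IN Λ
[2] lift (1,-1): star map gives 1.41421; window check -0.2 ≤ 1.41421 < 1.2 is false → out
[3] lift (0,-2): star map gives 0.82843; window check -0.2 ≤ 0.82843 < 1.2 is true → IN Λ
[4] lift (0,2): star map gives -0.82843; window check -0.2 ≤ -0.82843 < 1.2 is false → out
[5] lift (6,12): star map gives 1.02944; window check -0.2 ≤ 1.02944 < 1.2 is true → IN Λ

1, 3, 5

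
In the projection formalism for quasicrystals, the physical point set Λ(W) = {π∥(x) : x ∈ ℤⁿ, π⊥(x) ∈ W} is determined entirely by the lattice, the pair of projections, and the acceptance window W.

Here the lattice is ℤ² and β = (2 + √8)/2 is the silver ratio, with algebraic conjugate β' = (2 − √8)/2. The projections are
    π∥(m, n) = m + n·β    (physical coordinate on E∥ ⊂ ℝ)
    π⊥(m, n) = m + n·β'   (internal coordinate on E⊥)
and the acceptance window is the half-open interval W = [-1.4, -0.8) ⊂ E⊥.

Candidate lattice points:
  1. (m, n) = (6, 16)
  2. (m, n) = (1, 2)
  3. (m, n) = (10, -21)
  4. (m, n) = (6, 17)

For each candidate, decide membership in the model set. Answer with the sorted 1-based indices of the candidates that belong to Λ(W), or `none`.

β' = (2−√8)/2 ≈ -0.4142.
candidate 1: (m,n)=(6,16) → π∥ = 6+16·β ≈ 44.6274, π⊥ = 6+16·β' ≈ -0.6274 ∉ [-1.4, -0.8) ⇒ out
candidate 2: (m,n)=(1,2) → π∥ = 1+2·β ≈ 5.8284, π⊥ = 1+2·β' ≈ 0.1716 ∉ [-1.4, -0.8) ⇒ out
candidate 3: (m,n)=(10,-21) → π∥ = 10-21·β ≈ -40.6985, π⊥ = 10-21·β' ≈ 18.6985 ∉ [-1.4, -0.8) ⇒ out
candidate 4: (m,n)=(6,17) → π∥ = 6+17·β ≈ 47.0416, π⊥ = 6+17·β' ≈ -1.0416 ∈ [-1.4, -0.8) ⇒ IN Λ

4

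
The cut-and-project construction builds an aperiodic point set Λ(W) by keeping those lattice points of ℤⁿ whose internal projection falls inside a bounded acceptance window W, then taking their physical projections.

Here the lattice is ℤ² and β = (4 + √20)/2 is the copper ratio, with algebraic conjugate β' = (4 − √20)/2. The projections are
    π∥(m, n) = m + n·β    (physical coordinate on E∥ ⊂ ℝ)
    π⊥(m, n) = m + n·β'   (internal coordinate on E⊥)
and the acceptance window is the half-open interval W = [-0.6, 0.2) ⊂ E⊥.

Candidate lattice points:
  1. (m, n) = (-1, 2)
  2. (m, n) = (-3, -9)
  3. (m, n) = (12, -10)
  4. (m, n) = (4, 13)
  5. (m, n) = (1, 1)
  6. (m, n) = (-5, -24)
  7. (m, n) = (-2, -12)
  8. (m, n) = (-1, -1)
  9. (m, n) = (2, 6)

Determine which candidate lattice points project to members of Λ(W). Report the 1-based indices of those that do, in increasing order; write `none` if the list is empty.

Compute β' = (4−√20)/2 = -0.236068, so π⊥(m,n) = m -0.236068·n.
[1] lift (-1,2): star map gives -1.472136; window check -0.6 ≤ -1.472136 < 0.2 is false → out
[2] lift (-3,-9): star map gives -0.875388; window check -0.6 ≤ -0.875388 < 0.2 is false → out
[3] lift (12,-10): star map gives 14.360680; window check -0.6 ≤ 14.360680 < 0.2 is false → out
[4] lift (4,13): star map gives 0.931116; window check -0.6 ≤ 0.931116 < 0.2 is false → out
[5] lift (1,1): star map gives 0.763932; window check -0.6 ≤ 0.763932 < 0.2 is false → out
[6] lift (-5,-24): star map gives 0.665631; window check -0.6 ≤ 0.665631 < 0.2 is false → out
[7] lift (-2,-12): star map gives 0.832816; window check -0.6 ≤ 0.832816 < 0.2 is false → out
[8] lift (-1,-1): star map gives -0.763932; window check -0.6 ≤ -0.763932 < 0.2 is false → out
[9] lift (2,6): star map gives 0.583592; window check -0.6 ≤ 0.583592 < 0.2 is false → out

none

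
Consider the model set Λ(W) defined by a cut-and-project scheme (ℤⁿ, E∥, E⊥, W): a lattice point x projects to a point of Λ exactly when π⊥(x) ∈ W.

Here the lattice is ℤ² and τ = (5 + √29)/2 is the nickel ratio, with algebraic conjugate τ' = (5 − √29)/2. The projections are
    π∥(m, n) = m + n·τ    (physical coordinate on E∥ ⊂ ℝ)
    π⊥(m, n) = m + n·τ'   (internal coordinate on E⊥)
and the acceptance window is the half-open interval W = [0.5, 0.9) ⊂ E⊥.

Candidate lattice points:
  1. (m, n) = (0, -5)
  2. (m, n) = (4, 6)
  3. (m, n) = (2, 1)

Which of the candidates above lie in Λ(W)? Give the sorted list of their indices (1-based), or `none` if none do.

Numerically τ ≈ 5.192582 and τ' = −1/τ ≈ -0.192582.
candidate 1: (m,n)=(0,-5) → π∥ = 0-5·τ ≈ -25.962912, π⊥ = 0-5·τ' ≈ 0.962912 ∉ [0.5, 0.9) ⇒ out
candidate 2: (m,n)=(4,6) → π∥ = 4+6·τ ≈ 35.155494, π⊥ = 4+6·τ' ≈ 2.844506 ∉ [0.5, 0.9) ⇒ out
candidate 3: (m,n)=(2,1) → π∥ = 2+1·τ ≈ 7.192582, π⊥ = 2+1·τ' ≈ 1.807418 ∉ [0.5, 0.9) ⇒ out

none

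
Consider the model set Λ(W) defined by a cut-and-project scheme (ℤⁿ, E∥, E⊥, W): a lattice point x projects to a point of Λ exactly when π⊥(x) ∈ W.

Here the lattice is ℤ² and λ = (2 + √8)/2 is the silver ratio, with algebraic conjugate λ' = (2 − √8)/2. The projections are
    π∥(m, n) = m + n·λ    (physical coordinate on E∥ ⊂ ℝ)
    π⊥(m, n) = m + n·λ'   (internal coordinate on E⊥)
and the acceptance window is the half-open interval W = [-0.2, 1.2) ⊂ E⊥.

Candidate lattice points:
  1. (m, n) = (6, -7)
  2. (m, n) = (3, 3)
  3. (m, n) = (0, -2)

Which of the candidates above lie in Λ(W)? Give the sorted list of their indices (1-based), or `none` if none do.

3

λ' = (2−√8)/2 ≈ -0.4142.
[1] lift (6,-7): star map gives 8.8995; window check -0.2 ≤ 8.8995 < 1.2 is false → out
[2] lift (3,3): star map gives 1.7574; window check -0.2 ≤ 1.7574 < 1.2 is false → out
[3] lift (0,-2): star map gives 0.8284; window check -0.2 ≤ 0.8284 < 1.2 is true → IN Λ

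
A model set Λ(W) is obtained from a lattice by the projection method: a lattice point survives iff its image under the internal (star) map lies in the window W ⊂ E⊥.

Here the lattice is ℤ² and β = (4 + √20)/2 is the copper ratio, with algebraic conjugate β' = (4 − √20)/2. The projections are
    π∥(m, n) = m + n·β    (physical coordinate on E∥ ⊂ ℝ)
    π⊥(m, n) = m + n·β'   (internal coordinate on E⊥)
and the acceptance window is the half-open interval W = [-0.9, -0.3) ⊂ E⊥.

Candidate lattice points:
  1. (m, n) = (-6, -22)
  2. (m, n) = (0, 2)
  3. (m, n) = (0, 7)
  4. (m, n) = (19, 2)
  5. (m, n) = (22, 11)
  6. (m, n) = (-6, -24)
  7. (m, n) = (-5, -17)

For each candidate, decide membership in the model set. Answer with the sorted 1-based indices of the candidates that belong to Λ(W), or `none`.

1, 2, 6

β' = (4−√20)/2 ≈ -0.23607.
#1 (-6,-22): internal coord -6 + (-22)·β' = -0.80650; -0.80650 ∈ [-0.9, -0.3) → IN Λ
#2 (0,2): internal coord 0 + (2)·β' = -0.47214; -0.47214 ∈ [-0.9, -0.3) → IN Λ
#3 (0,7): internal coord 0 + (7)·β' = -1.65248; -1.65248 ∉ [-0.9, -0.3) → out
#4 (19,2): internal coord 19 + (2)·β' = +18.52786; +18.52786 ∉ [-0.9, -0.3) → out
#5 (22,11): internal coord 22 + (11)·β' = +19.40325; +19.40325 ∉ [-0.9, -0.3) → out
#6 (-6,-24): internal coord -6 + (-24)·β' = -0.33437; -0.33437 ∈ [-0.9, -0.3) → IN Λ
#7 (-5,-17): internal coord -5 + (-17)·β' = -0.98684; -0.98684 ∉ [-0.9, -0.3) → out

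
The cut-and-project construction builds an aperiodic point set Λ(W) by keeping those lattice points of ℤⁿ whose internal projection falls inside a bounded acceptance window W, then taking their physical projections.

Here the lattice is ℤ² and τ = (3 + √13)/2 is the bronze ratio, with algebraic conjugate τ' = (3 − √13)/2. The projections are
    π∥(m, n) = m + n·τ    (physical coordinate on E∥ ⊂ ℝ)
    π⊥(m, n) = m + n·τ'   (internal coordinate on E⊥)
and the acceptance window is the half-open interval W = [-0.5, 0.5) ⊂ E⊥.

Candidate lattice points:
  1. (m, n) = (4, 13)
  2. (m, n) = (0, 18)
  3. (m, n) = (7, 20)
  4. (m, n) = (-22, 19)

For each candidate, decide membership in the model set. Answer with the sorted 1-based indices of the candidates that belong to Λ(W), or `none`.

Compute τ' = (3−√13)/2 = -0.30278, so π⊥(m,n) = m -0.30278·n.
[1] lift (4,13): star map gives 0.06392; window check -0.5 ≤ 0.06392 < 0.5 is true → IN Λ
[2] lift (0,18): star map gives -5.44996; window check -0.5 ≤ -5.44996 < 0.5 is false → out
[3] lift (7,20): star map gives 0.94449; window check -0.5 ≤ 0.94449 < 0.5 is false → out
[4] lift (-22,19): star map gives -27.75274; window check -0.5 ≤ -27.75274 < 0.5 is false → out

1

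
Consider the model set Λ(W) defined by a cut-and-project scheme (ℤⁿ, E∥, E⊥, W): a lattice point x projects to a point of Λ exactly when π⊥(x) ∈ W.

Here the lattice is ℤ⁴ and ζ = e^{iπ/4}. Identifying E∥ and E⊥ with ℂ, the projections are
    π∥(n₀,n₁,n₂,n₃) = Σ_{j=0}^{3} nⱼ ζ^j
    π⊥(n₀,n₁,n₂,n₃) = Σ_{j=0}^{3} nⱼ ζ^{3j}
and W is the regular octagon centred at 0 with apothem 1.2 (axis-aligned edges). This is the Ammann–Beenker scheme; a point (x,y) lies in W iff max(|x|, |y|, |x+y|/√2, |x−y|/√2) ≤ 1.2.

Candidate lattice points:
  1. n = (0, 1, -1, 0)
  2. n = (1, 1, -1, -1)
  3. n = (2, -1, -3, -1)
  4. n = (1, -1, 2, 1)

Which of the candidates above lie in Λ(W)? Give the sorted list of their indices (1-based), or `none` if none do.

2

With ζ = e^{iπ/4} the internal vectors are ζ^0,ζ^3,ζ^6,ζ^9.
candidate 1: n = (0, 1, -1, 0) → π⊥ ≈ (-0.707107, +1.707107); max(|x|,|y|,|x±y|/√2) = 1.707107 > 1.2 ⇒ ∉ W
candidate 2: n = (1, 1, -1, -1) → π⊥ ≈ (-0.414214, +1.000000); max(|x|,|y|,|x±y|/√2) = 1.000000 ≤ 1.2 ⇒ ∈ W
candidate 3: n = (2, -1, -3, -1) → π⊥ ≈ (+2.000000, +1.585786); max(|x|,|y|,|x±y|/√2) = 2.535534 > 1.2 ⇒ ∉ W
candidate 4: n = (1, -1, 2, 1) → π⊥ ≈ (+2.414214, -2.000000); max(|x|,|y|,|x±y|/√2) = 3.121320 > 1.2 ⇒ ∉ W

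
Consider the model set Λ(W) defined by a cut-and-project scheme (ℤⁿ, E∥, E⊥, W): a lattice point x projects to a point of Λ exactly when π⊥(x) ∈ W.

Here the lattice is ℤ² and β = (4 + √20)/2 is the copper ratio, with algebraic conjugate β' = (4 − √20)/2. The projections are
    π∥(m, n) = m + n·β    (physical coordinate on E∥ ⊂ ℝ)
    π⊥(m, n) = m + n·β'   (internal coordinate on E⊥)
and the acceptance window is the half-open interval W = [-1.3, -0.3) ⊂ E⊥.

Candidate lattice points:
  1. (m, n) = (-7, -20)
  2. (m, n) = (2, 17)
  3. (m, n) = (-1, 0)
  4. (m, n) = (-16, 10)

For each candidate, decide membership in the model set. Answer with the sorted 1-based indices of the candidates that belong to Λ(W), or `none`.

3

β' = (4−√20)/2 ≈ -0.23607.
#1 (-7,-20): internal coord -7 + (-20)·β' = -2.27864; -2.27864 ∉ [-1.3, -0.3) → out
#2 (2,17): internal coord 2 + (17)·β' = -2.01316; -2.01316 ∉ [-1.3, -0.3) → out
#3 (-1,0): internal coord -1 + (0)·β' = -1.00000; -1.00000 ∈ [-1.3, -0.3) → IN Λ
#4 (-16,10): internal coord -16 + (10)·β' = -18.36068; -18.36068 ∉ [-1.3, -0.3) → out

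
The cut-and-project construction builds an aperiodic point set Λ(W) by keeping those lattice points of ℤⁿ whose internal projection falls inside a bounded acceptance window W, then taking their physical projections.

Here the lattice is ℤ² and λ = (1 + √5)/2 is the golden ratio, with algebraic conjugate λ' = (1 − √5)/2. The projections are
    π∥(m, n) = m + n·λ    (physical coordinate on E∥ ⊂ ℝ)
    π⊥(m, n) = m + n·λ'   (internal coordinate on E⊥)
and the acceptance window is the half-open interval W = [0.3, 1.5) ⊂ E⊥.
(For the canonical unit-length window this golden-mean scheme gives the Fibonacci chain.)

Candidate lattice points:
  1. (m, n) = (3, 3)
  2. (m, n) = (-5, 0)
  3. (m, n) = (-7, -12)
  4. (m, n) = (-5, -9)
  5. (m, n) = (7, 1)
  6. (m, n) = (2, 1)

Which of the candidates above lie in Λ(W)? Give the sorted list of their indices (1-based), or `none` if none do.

1, 3, 4, 6

Compute λ' = (1−√5)/2 = -0.618034, so π⊥(m,n) = m -0.618034·n.
#1 (3,3): internal coord 3 + (3)·λ' = +1.145898; +1.145898 ∈ [0.3, 1.5) → IN Λ
#2 (-5,0): internal coord -5 + (0)·λ' = -5.000000; -5.000000 ∉ [0.3, 1.5) → out
#3 (-7,-12): internal coord -7 + (-12)·λ' = +0.416408; +0.416408 ∈ [0.3, 1.5) → IN Λ
#4 (-5,-9): internal coord -5 + (-9)·λ' = +0.562306; +0.562306 ∈ [0.3, 1.5) → IN Λ
#5 (7,1): internal coord 7 + (1)·λ' = +6.381966; +6.381966 ∉ [0.3, 1.5) → out
#6 (2,1): internal coord 2 + (1)·λ' = +1.381966; +1.381966 ∈ [0.3, 1.5) → IN Λ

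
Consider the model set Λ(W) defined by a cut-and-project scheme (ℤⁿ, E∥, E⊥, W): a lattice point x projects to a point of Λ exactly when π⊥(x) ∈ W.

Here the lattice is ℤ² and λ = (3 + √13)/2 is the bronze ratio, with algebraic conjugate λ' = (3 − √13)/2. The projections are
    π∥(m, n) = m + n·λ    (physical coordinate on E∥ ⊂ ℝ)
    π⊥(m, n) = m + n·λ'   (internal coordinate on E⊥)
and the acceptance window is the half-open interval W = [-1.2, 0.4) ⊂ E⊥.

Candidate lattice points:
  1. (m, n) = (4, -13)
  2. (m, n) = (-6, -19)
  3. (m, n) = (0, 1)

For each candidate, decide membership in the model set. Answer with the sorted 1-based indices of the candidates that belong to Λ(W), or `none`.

2, 3

λ' = (3−√13)/2 ≈ -0.3028.
[1] lift (4,-13): star map gives 7.9361; window check -1.2 ≤ 7.9361 < 0.4 is false → out
[2] lift (-6,-19): star map gives -0.2473; window check -1.2 ≤ -0.2473 < 0.4 is true → IN Λ
[3] lift (0,1): star map gives -0.3028; window check -1.2 ≤ -0.3028 < 0.4 is true → IN Λ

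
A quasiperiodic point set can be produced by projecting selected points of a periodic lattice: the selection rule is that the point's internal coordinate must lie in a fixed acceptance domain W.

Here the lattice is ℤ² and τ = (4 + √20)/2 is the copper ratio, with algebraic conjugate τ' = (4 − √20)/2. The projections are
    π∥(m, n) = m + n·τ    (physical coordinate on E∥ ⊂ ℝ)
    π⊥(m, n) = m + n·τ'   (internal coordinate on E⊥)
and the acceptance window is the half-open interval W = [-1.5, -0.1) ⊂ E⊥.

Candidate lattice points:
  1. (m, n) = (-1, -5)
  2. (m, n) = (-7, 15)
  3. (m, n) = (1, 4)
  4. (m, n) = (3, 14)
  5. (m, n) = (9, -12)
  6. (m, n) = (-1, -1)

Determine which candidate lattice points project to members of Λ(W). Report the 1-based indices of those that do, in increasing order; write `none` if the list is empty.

4, 6

τ' = (4−√20)/2 ≈ -0.23607.
[1] lift (-1,-5): star map gives 0.18034; window check -1.5 ≤ 0.18034 < -0.1 is false → out
[2] lift (-7,15): star map gives -10.54102; window check -1.5 ≤ -10.54102 < -0.1 is false → out
[3] lift (1,4): star map gives 0.05573; window check -1.5 ≤ 0.05573 < -0.1 is false → out
[4] lift (3,14): star map gives -0.30495; window check -1.5 ≤ -0.30495 < -0.1 is true → IN Λ
[5] lift (9,-12): star map gives 11.83282; window check -1.5 ≤ 11.83282 < -0.1 is false → out
[6] lift (-1,-1): star map gives -0.76393; window check -1.5 ≤ -0.76393 < -0.1 is true → IN Λ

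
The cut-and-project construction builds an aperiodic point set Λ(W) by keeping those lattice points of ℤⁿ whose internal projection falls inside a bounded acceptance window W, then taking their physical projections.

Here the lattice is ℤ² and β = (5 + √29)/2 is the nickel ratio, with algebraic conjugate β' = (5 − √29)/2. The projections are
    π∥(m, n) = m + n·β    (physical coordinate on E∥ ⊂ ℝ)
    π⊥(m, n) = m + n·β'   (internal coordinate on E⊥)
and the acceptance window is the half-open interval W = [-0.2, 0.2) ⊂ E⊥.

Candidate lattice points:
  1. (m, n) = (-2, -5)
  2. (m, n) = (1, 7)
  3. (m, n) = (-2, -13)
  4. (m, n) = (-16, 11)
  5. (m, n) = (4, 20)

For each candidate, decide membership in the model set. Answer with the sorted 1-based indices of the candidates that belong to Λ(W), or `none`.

5

β' = (5−√29)/2 ≈ -0.192582.
#1 (-2,-5): internal coord -2 + (-5)·β' = -1.037088; -1.037088 ∉ [-0.2, 0.2) → out
#2 (1,7): internal coord 1 + (7)·β' = -0.348077; -0.348077 ∉ [-0.2, 0.2) → out
#3 (-2,-13): internal coord -2 + (-13)·β' = +0.503571; +0.503571 ∉ [-0.2, 0.2) → out
#4 (-16,11): internal coord -16 + (11)·β' = -18.118406; -18.118406 ∉ [-0.2, 0.2) → out
#5 (4,20): internal coord 4 + (20)·β' = +0.148352; +0.148352 ∈ [-0.2, 0.2) → IN Λ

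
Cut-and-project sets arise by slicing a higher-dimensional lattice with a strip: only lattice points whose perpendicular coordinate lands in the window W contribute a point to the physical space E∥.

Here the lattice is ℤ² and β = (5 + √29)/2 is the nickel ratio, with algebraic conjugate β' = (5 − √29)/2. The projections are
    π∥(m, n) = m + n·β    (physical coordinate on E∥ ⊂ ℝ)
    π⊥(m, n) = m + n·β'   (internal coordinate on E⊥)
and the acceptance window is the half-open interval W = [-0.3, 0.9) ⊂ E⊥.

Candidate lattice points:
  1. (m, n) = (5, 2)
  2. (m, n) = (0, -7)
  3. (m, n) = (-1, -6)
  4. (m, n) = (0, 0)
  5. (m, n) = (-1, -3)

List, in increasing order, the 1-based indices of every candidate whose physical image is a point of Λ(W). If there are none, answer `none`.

Numerically β ≈ 5.19258 and β' = −1/β ≈ -0.19258.
#1 (5,2): internal coord 5 + (2)·β' = +4.61484; +4.61484 ∉ [-0.3, 0.9) → out
#2 (0,-7): internal coord 0 + (-7)·β' = +1.34808; +1.34808 ∉ [-0.3, 0.9) → out
#3 (-1,-6): internal coord -1 + (-6)·β' = +0.15549; +0.15549 ∈ [-0.3, 0.9) → IN Λ
#4 (0,0): internal coord 0 + (0)·β' = +0.00000; +0.00000 ∈ [-0.3, 0.9) → IN Λ
#5 (-1,-3): internal coord -1 + (-3)·β' = -0.42225; -0.42225 ∉ [-0.3, 0.9) → out

3, 4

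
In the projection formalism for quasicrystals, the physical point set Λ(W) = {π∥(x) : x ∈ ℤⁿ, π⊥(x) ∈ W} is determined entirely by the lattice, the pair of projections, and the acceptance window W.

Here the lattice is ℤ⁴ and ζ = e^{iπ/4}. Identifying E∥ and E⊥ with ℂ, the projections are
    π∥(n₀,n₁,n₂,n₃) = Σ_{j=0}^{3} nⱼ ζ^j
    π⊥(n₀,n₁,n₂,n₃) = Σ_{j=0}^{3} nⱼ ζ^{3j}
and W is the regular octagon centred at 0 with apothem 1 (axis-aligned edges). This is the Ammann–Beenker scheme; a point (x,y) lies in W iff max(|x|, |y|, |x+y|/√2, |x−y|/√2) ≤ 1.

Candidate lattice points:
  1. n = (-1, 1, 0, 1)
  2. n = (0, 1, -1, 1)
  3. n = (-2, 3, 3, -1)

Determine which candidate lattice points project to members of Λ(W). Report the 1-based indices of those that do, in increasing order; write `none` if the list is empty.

With ζ = e^{iπ/4} the internal vectors are ζ^0,ζ^3,ζ^6,ζ^9.
candidate 1: n = (-1, 1, 0, 1) → π⊥ ≈ (-1.00000, +1.41421); max(|x|,|y|,|x±y|/√2) = 1.70711 > 1 ⇒ ∉ W
candidate 2: n = (0, 1, -1, 1) → π⊥ ≈ (+0.00000, +2.41421); max(|x|,|y|,|x±y|/√2) = 2.41421 > 1 ⇒ ∉ W
candidate 3: n = (-2, 3, 3, -1) → π⊥ ≈ (-4.82843, -1.58579); max(|x|,|y|,|x±y|/√2) = 4.82843 > 1 ⇒ ∉ W

none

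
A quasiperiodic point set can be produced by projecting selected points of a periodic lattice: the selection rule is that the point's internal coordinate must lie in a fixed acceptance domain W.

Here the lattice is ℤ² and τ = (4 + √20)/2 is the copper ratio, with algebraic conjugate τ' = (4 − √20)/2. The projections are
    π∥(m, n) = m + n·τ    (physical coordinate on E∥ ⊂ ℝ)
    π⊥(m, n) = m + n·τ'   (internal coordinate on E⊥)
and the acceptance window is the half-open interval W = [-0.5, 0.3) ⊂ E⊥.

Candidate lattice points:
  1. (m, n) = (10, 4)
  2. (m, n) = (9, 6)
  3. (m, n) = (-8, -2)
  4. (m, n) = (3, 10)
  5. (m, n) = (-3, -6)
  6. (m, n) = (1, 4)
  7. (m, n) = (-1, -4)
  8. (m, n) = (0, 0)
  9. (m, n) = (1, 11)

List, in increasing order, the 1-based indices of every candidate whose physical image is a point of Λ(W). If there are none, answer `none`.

6, 7, 8

Compute τ' = (4−√20)/2 = -0.2361, so π⊥(m,n) = m -0.2361·n.
[1] lift (10,4): star map gives 9.0557; window check -0.5 ≤ 9.0557 < 0.3 is false → out
[2] lift (9,6): star map gives 7.5836; window check -0.5 ≤ 7.5836 < 0.3 is false → out
[3] lift (-8,-2): star map gives -7.5279; window check -0.5 ≤ -7.5279 < 0.3 is false → out
[4] lift (3,10): star map gives 0.6393; window check -0.5 ≤ 0.6393 < 0.3 is false → out
[5] lift (-3,-6): star map gives -1.5836; window check -0.5 ≤ -1.5836 < 0.3 is false → out
[6] lift (1,4): star map gives 0.0557; window check -0.5 ≤ 0.0557 < 0.3 is true → IN Λ
[7] lift (-1,-4): star map gives -0.0557; window check -0.5 ≤ -0.0557 < 0.3 is true → IN Λ
[8] lift (0,0): star map gives 0.0000; window check -0.5 ≤ 0.0000 < 0.3 is true → IN Λ
[9] lift (1,11): star map gives -1.5967; window check -0.5 ≤ -1.5967 < 0.3 is false → out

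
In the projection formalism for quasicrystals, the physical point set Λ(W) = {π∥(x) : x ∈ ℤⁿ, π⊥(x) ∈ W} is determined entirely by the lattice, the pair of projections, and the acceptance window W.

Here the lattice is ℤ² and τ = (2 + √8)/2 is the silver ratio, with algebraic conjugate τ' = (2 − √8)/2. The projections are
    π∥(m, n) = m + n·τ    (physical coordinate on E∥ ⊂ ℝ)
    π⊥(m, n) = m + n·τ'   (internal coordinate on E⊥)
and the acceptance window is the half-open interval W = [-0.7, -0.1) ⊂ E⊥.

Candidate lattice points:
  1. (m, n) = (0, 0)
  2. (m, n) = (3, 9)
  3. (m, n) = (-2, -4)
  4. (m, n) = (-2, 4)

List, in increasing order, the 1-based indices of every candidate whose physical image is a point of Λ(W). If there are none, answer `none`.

3

Compute τ' = (2−√8)/2 = -0.41421, so π⊥(m,n) = m -0.41421·n.
#1 (0,0): internal coord 0 + (0)·τ' = +0.00000; +0.00000 ∉ [-0.7, -0.1) → out
#2 (3,9): internal coord 3 + (9)·τ' = -0.72792; -0.72792 ∉ [-0.7, -0.1) → out
#3 (-2,-4): internal coord -2 + (-4)·τ' = -0.34315; -0.34315 ∈ [-0.7, -0.1) → IN Λ
#4 (-2,4): internal coord -2 + (4)·τ' = -3.65685; -3.65685 ∉ [-0.7, -0.1) → out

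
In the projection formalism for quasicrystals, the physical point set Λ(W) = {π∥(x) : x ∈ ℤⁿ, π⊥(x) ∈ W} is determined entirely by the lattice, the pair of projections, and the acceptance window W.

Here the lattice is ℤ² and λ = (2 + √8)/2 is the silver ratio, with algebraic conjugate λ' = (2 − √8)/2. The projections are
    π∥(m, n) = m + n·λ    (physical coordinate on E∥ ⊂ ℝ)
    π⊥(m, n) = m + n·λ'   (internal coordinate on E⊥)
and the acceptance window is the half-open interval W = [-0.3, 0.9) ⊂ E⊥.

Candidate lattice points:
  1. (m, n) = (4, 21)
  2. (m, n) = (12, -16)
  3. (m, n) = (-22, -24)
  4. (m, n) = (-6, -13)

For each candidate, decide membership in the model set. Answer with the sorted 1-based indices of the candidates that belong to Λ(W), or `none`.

Compute λ' = (2−√8)/2 = -0.41421, so π⊥(m,n) = m -0.41421·n.
#1 (4,21): internal coord 4 + (21)·λ' = -4.69848; -4.69848 ∉ [-0.3, 0.9) → out
#2 (12,-16): internal coord 12 + (-16)·λ' = +18.62742; +18.62742 ∉ [-0.3, 0.9) → out
#3 (-22,-24): internal coord -22 + (-24)·λ' = -12.05887; -12.05887 ∉ [-0.3, 0.9) → out
#4 (-6,-13): internal coord -6 + (-13)·λ' = -0.61522; -0.61522 ∉ [-0.3, 0.9) → out

none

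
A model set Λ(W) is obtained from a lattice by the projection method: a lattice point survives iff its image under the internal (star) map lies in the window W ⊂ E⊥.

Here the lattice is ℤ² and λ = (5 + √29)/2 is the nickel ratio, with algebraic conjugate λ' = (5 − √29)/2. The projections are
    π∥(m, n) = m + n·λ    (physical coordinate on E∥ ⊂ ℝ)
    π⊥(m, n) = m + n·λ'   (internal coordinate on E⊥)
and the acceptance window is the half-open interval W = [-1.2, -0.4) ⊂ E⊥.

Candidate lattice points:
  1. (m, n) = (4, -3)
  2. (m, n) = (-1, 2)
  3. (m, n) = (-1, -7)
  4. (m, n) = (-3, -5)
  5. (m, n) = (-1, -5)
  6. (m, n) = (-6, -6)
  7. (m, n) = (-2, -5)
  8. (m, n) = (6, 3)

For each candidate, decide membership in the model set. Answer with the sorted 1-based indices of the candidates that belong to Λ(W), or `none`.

7

Compute λ' = (5−√29)/2 = -0.19258, so π⊥(m,n) = m -0.19258·n.
candidate 1: (m,n)=(4,-3) → π∥ = 4-3·λ ≈ -11.57775, π⊥ = 4-3·λ' ≈ 4.57775 ∉ [-1.2, -0.4) ⇒ out
candidate 2: (m,n)=(-1,2) → π∥ = -1+2·λ ≈ 9.38516, π⊥ = -1+2·λ' ≈ -1.38516 ∉ [-1.2, -0.4) ⇒ out
candidate 3: (m,n)=(-1,-7) → π∥ = -1-7·λ ≈ -37.34808, π⊥ = -1-7·λ' ≈ 0.34808 ∉ [-1.2, -0.4) ⇒ out
candidate 4: (m,n)=(-3,-5) → π∥ = -3-5·λ ≈ -28.96291, π⊥ = -3-5·λ' ≈ -2.03709 ∉ [-1.2, -0.4) ⇒ out
candidate 5: (m,n)=(-1,-5) → π∥ = -1-5·λ ≈ -26.96291, π⊥ = -1-5·λ' ≈ -0.03709 ∉ [-1.2, -0.4) ⇒ out
candidate 6: (m,n)=(-6,-6) → π∥ = -6-6·λ ≈ -37.15549, π⊥ = -6-6·λ' ≈ -4.84451 ∉ [-1.2, -0.4) ⇒ out
candidate 7: (m,n)=(-2,-5) → π∥ = -2-5·λ ≈ -27.96291, π⊥ = -2-5·λ' ≈ -1.03709 ∈ [-1.2, -0.4) ⇒ IN Λ
candidate 8: (m,n)=(6,3) → π∥ = 6+3·λ ≈ 21.57775, π⊥ = 6+3·λ' ≈ 5.42225 ∉ [-1.2, -0.4) ⇒ out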